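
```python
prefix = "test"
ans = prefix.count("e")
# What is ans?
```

Trace:
`prefix = "test"` → prefix = 'test'
`ans = prefix.count("e")` → ans = 1
So ans = 1

Answer: 1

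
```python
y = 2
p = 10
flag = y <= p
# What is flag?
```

Trace:
`y = 2` → y = 2
`p = 10` → p = 10
`flag = y <= p` → flag = True
So flag = True

Answer: True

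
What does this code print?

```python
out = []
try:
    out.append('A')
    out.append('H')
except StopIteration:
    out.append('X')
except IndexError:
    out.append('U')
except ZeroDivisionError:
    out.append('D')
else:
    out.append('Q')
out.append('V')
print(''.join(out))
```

Execution trace: 'A' (try body) → 'H' (try body, no exception) → 'Q' (else) → 'V' (after the try/except). Output: AHQV

Answer: AHQV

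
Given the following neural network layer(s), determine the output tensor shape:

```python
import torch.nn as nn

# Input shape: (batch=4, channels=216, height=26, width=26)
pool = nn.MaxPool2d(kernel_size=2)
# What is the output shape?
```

Input: (4, 216, 26, 26) -> Output: (4, 216, 13, 13)

Answer: (4, 216, 13, 13)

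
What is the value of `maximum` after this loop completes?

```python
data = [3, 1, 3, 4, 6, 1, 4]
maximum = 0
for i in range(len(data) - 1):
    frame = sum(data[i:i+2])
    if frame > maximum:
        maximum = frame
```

Max sum of 2-element window in [3, 1, 3, 4, 6, 1, 4]
`maximum` takes the values: 0 → 4 → 7 → 10

Answer: 10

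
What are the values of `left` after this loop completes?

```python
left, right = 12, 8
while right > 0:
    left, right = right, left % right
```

GCD of 12 and 8
`left` takes the values: 12 → 8 → 4

Answer: 4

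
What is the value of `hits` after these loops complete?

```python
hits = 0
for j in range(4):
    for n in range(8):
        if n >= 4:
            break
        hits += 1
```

Inner breaks at 4, outer runs 4 times
`hits` takes the values: 0 → 1 → 2 → 3 → 4 → 5 → 6 → 7 → 8 → 9 → 10 → 11 → 12 → 13 → 14 → 15 → 16

Answer: 16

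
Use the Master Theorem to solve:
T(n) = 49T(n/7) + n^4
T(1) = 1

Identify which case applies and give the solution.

a=49, b=7, f(n)=n^4. log_7(49) = 2. Since c=4 > 2 and the regularity condition holds (49(n/7)^4 = (49/7^4)n^4 with 49/7^4 < 1), Case 3 applies: T(n) = Θ(f(n)) = O(n^4).

Answer: O(n^4) - Case 3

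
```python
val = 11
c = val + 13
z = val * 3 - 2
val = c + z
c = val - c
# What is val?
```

Trace:
`val = 11` → val = 11
`c = val + 13` → c = 24
`z = val * 3 - 2` → z = 31
`val = c + z` → val = 55
`c = val - c` → c = 31
So val = 55

Answer: 55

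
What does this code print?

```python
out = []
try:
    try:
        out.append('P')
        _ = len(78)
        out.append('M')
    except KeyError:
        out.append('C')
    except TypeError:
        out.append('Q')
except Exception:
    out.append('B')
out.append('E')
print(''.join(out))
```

Execution trace: 'P' (inner try body) → 'Q' (inner except TypeError) → 'E' (after the try/except). Output: PQE

Answer: PQE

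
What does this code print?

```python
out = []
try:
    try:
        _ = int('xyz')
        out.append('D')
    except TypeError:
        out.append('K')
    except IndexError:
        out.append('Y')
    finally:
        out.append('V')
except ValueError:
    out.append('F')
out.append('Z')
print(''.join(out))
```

Execution trace: 'V' (finally) → 'F' (outer except ValueError) → 'Z' (after the try/except). Output: VFZ

Answer: VFZ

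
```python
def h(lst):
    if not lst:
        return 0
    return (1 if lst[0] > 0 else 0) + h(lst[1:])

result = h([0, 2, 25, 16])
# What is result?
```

Count of positive elements in [0, 2, 25, 16] = 3

Answer: 3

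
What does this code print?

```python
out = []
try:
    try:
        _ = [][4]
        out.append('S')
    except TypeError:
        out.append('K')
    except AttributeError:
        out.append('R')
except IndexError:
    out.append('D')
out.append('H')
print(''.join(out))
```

Execution trace: 'D' (outer except IndexError) → 'H' (after the try/except). Output: DH

Answer: DH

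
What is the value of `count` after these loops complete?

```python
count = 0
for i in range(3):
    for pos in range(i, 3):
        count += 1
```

Upper triangle: 3 + 2 + ... + 1
`count` takes the values: 0 → 1 → 2 → 3 → 4 → 5 → 6

Answer: 6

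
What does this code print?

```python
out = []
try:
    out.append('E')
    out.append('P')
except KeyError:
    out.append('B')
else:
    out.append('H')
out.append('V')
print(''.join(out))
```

Execution trace: 'E' (try body) → 'P' (try body, no exception) → 'H' (else) → 'V' (after the try/except). Output: EPHV

Answer: EPHV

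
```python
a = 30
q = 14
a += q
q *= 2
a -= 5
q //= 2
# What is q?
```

Trace:
`a = 30` → a = 30
`q = 14` → q = 14
`a += q` → a = 44
`q *= 2` → q = 28
`a -= 5` → a = 39
`q //= 2` → q = 14
So q = 14

Answer: 14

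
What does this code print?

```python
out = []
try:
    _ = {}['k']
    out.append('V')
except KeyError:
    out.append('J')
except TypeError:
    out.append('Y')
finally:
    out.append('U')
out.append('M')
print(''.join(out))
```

Execution trace: 'J' (except KeyError) → 'U' (finally) → 'M' (after the try/except). Output: JUM

Answer: JUM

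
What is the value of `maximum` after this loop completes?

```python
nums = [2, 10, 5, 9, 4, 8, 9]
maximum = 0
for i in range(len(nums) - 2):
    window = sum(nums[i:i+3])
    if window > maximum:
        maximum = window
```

Max sum of 3-element window in [2, 10, 5, 9, 4, 8, 9]
`maximum` takes the values: 0 → 17 → 24

Answer: 24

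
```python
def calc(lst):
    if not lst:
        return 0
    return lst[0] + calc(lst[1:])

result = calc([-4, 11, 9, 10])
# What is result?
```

(-4) + 11 + 9 + 10 + 0 = 26

Answer: 26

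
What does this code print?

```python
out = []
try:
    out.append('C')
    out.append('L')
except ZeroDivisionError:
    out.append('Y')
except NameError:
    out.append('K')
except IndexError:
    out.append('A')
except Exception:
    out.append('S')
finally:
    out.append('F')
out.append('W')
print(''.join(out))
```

Execution trace: 'C' (try body) → 'L' (try body, no exception) → 'F' (finally) → 'W' (after the try/except). Output: CLFW

Answer: CLFW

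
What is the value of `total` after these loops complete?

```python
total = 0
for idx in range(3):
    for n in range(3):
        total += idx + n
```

Sum of all idx+n for idx,n in 3x3
`total` takes the values: 0 → 1 → 3 → 4 → 6 → 9 → 11 → 14 → 18

Answer: 18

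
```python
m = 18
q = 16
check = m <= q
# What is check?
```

Trace:
`m = 18` → m = 18
`q = 16` → q = 16
`check = m <= q` → check = False
So check = False

Answer: False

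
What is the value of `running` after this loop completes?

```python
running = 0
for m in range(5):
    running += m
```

Sum of 0 to 4 = 10
`running` takes the values: 0 → 1 → 3 → 6 → 10

Answer: 10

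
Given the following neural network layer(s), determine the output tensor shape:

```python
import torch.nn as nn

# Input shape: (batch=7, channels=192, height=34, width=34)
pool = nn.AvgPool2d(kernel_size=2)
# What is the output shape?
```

Input: (7, 192, 34, 34) -> Output: (7, 192, 17, 17)

Answer: (7, 192, 17, 17)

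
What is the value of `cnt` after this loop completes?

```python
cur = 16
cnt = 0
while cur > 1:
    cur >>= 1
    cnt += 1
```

Count right shifts until 1
`cnt` takes the values: 0 → 1 → 2 → 3 → 4

Answer: 4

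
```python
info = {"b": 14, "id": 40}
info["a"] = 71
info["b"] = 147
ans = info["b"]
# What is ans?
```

Trace:
`info = {"b": 14, "id": 40}` → info = {'b': 14, 'id': 40}
`info["a"] = 71` → info = {'b': 14, 'id': 40, 'a': 71}
`info["b"] = 147` → info = {'b': 147, 'id': 40, 'a': 71}
`ans = info["b"]` → ans = 147
So ans = 147

Answer: 147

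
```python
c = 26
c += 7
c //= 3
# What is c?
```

Trace:
`c = 26` → c = 26
`c += 7` → c = 33
`c //= 3` → c = 11
So c = 11

Answer: 11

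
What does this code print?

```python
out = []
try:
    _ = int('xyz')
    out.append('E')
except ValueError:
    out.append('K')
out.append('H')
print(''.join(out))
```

Execution trace: 'K' (except ValueError) → 'H' (after the try/except). Output: KH

Answer: KH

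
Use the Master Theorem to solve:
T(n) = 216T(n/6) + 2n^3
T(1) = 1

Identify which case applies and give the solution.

a=216, b=6, f(n)=2n^3. log_6(216) = 3. Since c=3 = 3, Case 2 applies: T(n) = Θ(n^log_b(a) · log n) = O(n^3 log n).

Answer: O(n^3 log n) - Case 2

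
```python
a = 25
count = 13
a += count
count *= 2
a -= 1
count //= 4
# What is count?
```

Trace:
`a = 25` → a = 25
`count = 13` → count = 13
`a += count` → a = 38
`count *= 2` → count = 26
`a -= 1` → a = 37
`count //= 4` → count = 6
So count = 6

Answer: 6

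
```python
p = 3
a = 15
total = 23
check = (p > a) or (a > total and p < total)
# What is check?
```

Trace:
`p = 3` → p = 3
`a = 15` → a = 15
`total = 23` → total = 23
`check = (p > a) or (a > total and p < total)` → check = False
So check = False

Answer: False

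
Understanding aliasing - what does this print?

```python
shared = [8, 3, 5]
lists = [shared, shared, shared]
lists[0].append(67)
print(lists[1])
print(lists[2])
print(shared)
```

Key concept: list of same reference.
Step by step:
`shared = [8, 3, 5]` → shared = [8, 3, 5]
`lists = [shared, shared, shared]` → lists = [[8, 3, 5], [8, 3, 5], [8, 3, 5]]
`lists[0].append(67)` → shared = [8, 3, 5, 67]; lists = [[8, 3, 5, 67], [8, 3, 5, 67], [8, 3, 5, 67]]
`print(lists[1])` → prints [8, 3, 5, 67]
`print(lists[2])` → prints [8, 3, 5, 67]
`print(shared)` → prints [8, 3, 5, 67]

Answer:
[8, 3, 5, 67]
[8, 3, 5, 67]
[8, 3, 5, 67]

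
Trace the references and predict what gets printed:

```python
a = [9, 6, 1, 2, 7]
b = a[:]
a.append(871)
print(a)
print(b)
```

Key concept: slice [:] creates copy.
Step by step:
`a = [9, 6, 1, 2, 7]` → a = [9, 6, 1, 2, 7]
`b = a[:]` → b = [9, 6, 1, 2, 7]
`a.append(871)` → a = [9, 6, 1, 2, 7, 871]
`print(a)` → prints [9, 6, 1, 2, 7, 871]
`print(b)` → prints [9, 6, 1, 2, 7]

Answer:
[9, 6, 1, 2, 7, 871]
[9, 6, 1, 2, 7]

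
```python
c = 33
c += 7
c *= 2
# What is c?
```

Trace:
`c = 33` → c = 33
`c += 7` → c = 40
`c *= 2` → c = 80
So c = 80

Answer: 80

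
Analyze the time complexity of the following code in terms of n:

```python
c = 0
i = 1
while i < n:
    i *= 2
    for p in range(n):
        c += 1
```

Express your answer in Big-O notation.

Each loop level contributes: log n × n. Multiplying the contributions gives O(n log n).

Answer: O(n log n)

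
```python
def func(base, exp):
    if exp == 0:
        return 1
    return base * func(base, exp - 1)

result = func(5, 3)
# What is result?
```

func(5, 3) = 5 * 5 * 5 = 125

Answer: 125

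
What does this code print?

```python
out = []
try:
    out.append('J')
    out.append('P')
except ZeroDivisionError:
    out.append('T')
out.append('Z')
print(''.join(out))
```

Execution trace: 'J' (try body) → 'P' (try body, no exception) → 'Z' (after the try/except). Output: JPZ

Answer: JPZ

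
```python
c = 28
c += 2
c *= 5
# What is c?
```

Trace:
`c = 28` → c = 28
`c += 2` → c = 30
`c *= 5` → c = 150
So c = 150

Answer: 150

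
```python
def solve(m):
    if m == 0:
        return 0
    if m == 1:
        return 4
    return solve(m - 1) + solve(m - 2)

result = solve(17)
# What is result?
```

Build up from base cases: solve(0)=0, solve(1)=4, solve(2)=4, solve(3)=8, solve(4)=12, solve(5)=20, solve(6)=32, ..., solve(17)=6388

Answer: 6388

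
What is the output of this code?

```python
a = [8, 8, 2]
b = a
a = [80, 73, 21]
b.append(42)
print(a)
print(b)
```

Key concept: rebinding vs mutation: a is rebound to a new list, b still points at the original.
Step by step:
`a = [8, 8, 2]` → a = [8, 8, 2]
`b = a` → b = [8, 8, 2] (same object as a)
`a = [80, 73, 21]` → a = [80, 73, 21]
`b.append(42)` → b = [8, 8, 2, 42]
`print(a)` → prints [80, 73, 21]
`print(b)` → prints [8, 8, 2, 42]

Answer:
[80, 73, 21]
[8, 8, 2, 42]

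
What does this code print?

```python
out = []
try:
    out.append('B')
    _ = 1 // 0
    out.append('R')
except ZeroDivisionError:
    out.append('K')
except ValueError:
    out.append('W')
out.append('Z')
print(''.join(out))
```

Execution trace: 'B' (try body) → 'K' (except ZeroDivisionError) → 'Z' (after the try/except). Output: BKZ

Answer: BKZ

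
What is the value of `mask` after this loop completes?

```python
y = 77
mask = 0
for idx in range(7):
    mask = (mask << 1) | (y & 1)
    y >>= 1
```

Reverse lowest 7 bits of 77
`mask` takes the values: 0 → 1 → 2 → 5 → 11 → 22 → 44 → 89

Answer: 89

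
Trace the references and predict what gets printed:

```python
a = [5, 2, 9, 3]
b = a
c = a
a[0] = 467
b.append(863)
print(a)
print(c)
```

Key concept: multiple aliases.
Step by step:
`a = [5, 2, 9, 3]` → a = [5, 2, 9, 3]
`b = a` → b = [5, 2, 9, 3] (same object as a)
`c = a` → c = [5, 2, 9, 3] (same object as a, b)
`a[0] = 467` → a = [467, 2, 9, 3] (same object as b, c); b = [467, 2, 9, 3] (same object as a, c); c = [467, 2, 9, 3] (same object as a, b)
`b.append(863)` → a = [467, 2, 9, 3, 863] (same object as b, c); b = [467, 2, 9, 3, 863] (same object as a, c); c = [467, 2, 9, 3, 863] (same object as a, b)
`print(a)` → prints [467, 2, 9, 3, 863]
`print(c)` → prints [467, 2, 9, 3, 863]

Answer:
[467, 2, 9, 3, 863]
[467, 2, 9, 3, 863]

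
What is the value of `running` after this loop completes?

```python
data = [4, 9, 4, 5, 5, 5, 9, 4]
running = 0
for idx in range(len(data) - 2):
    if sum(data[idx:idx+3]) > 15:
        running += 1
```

Count windows with sum > 15
`running` takes the values: 0 → 1 → 2 → 3 → 4

Answer: 4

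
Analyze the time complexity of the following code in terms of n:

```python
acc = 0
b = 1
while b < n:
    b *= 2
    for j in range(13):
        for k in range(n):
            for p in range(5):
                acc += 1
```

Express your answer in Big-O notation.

Each loop level contributes: log n × 1 × n × 1. Multiplying the contributions gives O(n log n).

Answer: O(n log n)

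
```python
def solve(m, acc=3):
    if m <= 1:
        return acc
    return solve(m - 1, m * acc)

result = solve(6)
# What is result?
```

Accumulator trace (n, acc): (6, 3) -> (5, 18) -> (4, 90) -> (3, 360) -> (2, 1080) -> (1, 2160) -> return 2160

Answer: 2160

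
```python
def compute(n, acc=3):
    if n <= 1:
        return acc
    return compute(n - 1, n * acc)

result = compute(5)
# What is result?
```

Accumulator trace (n, acc): (5, 3) -> (4, 15) -> (3, 60) -> (2, 180) -> (1, 360) -> return 360

Answer: 360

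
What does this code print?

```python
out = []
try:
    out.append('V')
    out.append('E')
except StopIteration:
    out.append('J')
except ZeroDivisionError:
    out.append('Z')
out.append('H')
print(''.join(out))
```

Execution trace: 'V' (try body) → 'E' (try body, no exception) → 'H' (after the try/except). Output: VEH

Answer: VEH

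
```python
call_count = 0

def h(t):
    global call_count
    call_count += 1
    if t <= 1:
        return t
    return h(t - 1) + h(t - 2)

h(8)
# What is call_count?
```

Calls(t) = 1 + Calls(t-1) + Calls(t-2); Calls(0)=Calls(1)=1. For t=8 this gives 67.

Answer: 67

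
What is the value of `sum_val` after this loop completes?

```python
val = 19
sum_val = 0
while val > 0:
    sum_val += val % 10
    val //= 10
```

Sum digits of 19
`sum_val` takes the values: 0 → 9 → 10

Answer: 10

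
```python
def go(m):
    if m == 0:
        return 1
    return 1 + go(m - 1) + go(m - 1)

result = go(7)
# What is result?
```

go(m) = 1 + 2·go(m-1), go(0)=1. Closed form: (1+1)·2^7 - 1 = 255.

Answer: 255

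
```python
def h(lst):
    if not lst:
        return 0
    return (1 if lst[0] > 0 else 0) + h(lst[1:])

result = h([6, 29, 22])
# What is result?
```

Count of positive elements in [6, 29, 22] = 3

Answer: 3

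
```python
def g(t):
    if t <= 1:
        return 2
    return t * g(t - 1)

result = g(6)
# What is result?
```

g(6) = 6 * 5 * 4 * 3 * 2 * 2 = 1440

Answer: 1440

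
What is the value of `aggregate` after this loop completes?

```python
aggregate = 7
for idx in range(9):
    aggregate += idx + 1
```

Start at 7, add 1 to 9 = 52
`aggregate` takes the values: 7 → 8 → 10 → 13 → 17 → 22 → 28 → 35 → 43 → 52

Answer: 52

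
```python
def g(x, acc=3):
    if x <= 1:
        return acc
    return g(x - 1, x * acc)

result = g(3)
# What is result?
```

Accumulator trace (n, acc): (3, 3) -> (2, 9) -> (1, 18) -> return 18

Answer: 18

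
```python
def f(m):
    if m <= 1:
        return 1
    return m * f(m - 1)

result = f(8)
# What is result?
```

f(8) = 8 * 7 * 6 * 5 * 4 * 3 * 2 * 1 = 40320

Answer: 40320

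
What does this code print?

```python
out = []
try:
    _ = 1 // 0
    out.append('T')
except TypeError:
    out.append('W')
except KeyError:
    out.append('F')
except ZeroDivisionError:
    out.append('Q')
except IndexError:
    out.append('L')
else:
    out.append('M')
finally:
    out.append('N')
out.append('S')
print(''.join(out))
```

Execution trace: 'Q' (except ZeroDivisionError) → 'N' (finally) → 'S' (after the try/except). Output: QNS

Answer: QNS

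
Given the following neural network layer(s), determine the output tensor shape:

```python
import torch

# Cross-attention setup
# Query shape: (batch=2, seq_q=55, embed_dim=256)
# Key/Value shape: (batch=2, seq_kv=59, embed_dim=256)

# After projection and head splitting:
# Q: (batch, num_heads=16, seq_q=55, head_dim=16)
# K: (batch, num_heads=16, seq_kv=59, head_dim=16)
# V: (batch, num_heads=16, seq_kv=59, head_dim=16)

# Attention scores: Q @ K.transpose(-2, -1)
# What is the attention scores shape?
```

Input: (2, 55, 256) -> Output: (2, 16, 55, 59)

Answer: (2, 16, 55, 59)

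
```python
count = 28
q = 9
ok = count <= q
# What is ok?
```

Trace:
`count = 28` → count = 28
`q = 9` → q = 9
`ok = count <= q` → ok = False
So ok = False

Answer: False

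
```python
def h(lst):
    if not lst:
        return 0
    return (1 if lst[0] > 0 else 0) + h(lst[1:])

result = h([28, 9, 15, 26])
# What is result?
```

Count of positive elements in [28, 9, 15, 26] = 4

Answer: 4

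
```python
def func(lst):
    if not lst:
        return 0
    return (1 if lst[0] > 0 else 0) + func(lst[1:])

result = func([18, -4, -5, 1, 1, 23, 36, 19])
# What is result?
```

Count of positive elements in [18, -4, -5, 1, 1, 23, 36, 19] = 6

Answer: 6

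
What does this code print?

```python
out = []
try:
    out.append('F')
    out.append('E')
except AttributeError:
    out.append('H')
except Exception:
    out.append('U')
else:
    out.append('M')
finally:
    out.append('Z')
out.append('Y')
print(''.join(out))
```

Execution trace: 'F' (try body) → 'E' (try body, no exception) → 'M' (else) → 'Z' (finally) → 'Y' (after the try/except). Output: FEMZY

Answer: FEMZY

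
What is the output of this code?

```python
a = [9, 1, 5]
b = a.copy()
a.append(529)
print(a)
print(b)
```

Key concept: list.copy() creates independent copy.
Step by step:
`a = [9, 1, 5]` → a = [9, 1, 5]
`b = a.copy()` → b = [9, 1, 5]
`a.append(529)` → a = [9, 1, 5, 529]
`print(a)` → prints [9, 1, 5, 529]
`print(b)` → prints [9, 1, 5]

Answer:
[9, 1, 5, 529]
[9, 1, 5]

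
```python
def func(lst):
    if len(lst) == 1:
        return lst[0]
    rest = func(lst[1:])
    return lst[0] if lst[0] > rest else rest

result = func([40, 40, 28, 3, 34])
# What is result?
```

Recursive max over [40, 40, 28, 3, 34] = 40

Answer: 40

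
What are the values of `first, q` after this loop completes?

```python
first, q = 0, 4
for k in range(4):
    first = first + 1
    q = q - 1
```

first goes 0→4, q goes 4→0
`first, q` takes the values: (0, 4) → (1, 4) → (1, 3) → (2, 3) → (2, 2) → (3, 2) → (3, 1) → (4, 1) → (4, 0)

Answer: 4, 0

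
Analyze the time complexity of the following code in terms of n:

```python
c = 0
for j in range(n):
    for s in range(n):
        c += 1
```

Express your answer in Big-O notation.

Each loop level contributes: n × n. Multiplying the contributions gives O(n^2).

Answer: O(n^2)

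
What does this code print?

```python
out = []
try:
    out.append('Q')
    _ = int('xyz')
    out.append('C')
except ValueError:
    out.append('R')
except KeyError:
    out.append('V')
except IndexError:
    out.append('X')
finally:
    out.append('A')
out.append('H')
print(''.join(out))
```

Execution trace: 'Q' (try body) → 'R' (except ValueError) → 'A' (finally) → 'H' (after the try/except). Output: QRAH

Answer: QRAH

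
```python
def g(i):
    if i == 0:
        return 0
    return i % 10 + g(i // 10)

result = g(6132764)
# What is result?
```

Sum of digits of 6132764: 4 + 6 + 7 + 2 + 3 + 1 + 6 = 29

Answer: 29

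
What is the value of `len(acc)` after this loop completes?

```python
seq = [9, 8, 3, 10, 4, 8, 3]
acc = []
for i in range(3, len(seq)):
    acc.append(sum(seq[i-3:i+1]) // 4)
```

Number of 4-element averages
`acc` takes the values: [] → [7] → [7, 6] → [7, 6, 6] → [7, 6, 6, 6]
So `len(acc)` = 4

Answer: 4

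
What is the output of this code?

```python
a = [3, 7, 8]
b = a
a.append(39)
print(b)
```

Key concept: basic list aliasing.
Step by step:
`a = [3, 7, 8]` → a = [3, 7, 8]
`b = a` → b = [3, 7, 8] (same object as a)
`a.append(39)` → a = [3, 7, 8, 39] (same object as b); b = [3, 7, 8, 39] (same object as a)
`print(b)` → prints [3, 7, 8, 39]

Answer: [3, 7, 8, 39]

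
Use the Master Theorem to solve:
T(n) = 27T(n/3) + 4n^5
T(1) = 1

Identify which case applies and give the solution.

a=27, b=3, f(n)=4n^5. log_3(27) = 3. Since c=5 > 3 and the regularity condition holds (27(n/3)^5 = (27/3^5)n^5 with 27/3^5 < 1), Case 3 applies: T(n) = Θ(f(n)) = O(n^5).

Answer: O(n^5) - Case 3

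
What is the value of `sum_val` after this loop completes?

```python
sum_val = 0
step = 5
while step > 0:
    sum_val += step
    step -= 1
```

Sum 5 down to 1
`sum_val` takes the values: 0 → 5 → 9 → 12 → 14 → 15

Answer: 15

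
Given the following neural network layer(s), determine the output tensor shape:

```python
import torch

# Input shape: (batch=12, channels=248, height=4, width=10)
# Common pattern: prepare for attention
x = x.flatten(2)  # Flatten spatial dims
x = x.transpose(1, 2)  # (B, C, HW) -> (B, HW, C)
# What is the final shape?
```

Input: (12, 248, 4, 10) -> after flatten(2): (12, 248, 40) -> Output: (12, 40, 248)

Answer: (12, 40, 248)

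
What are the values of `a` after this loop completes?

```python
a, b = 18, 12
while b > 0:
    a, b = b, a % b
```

GCD of 18 and 12
`a` takes the values: 18 → 12 → 6

Answer: 6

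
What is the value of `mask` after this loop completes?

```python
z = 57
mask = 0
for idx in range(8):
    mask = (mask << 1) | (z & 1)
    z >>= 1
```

Reverse lowest 8 bits of 57
`mask` takes the values: 0 → 1 → 2 → 4 → 9 → 19 → 39 → 78 → 156

Answer: 156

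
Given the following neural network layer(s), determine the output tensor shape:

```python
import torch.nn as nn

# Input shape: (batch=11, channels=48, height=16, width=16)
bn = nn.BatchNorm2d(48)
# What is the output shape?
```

Input: (11, 48, 16, 16) -> Output: (11, 48, 16, 16)

Answer: (11, 48, 16, 16)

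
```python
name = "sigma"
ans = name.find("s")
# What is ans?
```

Trace:
`name = "sigma"` → name = 'sigma'
`ans = name.find("s")` → ans = 0
So ans = 0

Answer: 0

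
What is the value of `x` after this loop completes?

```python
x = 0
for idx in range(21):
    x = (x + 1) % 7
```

Increment mod 7, 21 times = 0
`x` takes the values: 0 → 1 → 2 → 3 → 4 → 5 → 6 → 0 → 1 → 2 → 3 → 4 → 5 → 6 → 0 → 1 → 2 → 3 → 4 → 5 → 6 → 0

Answer: 0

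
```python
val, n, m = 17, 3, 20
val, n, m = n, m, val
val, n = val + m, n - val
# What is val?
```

Trace:
`val, n, m = 17, 3, 20` → val = 17; n = 3; m = 20
`val, n, m = n, m, val` → val = 3; n = 20; m = 17
`val, n = val + m, n - val` → val = 20; n = 17
So val = 20

Answer: 20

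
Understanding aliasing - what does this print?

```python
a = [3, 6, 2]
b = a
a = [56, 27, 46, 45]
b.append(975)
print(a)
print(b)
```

Key concept: rebinding vs mutation: a is rebound to a new list, b still points at the original.
Step by step:
`a = [3, 6, 2]` → a = [3, 6, 2]
`b = a` → b = [3, 6, 2] (same object as a)
`a = [56, 27, 46, 45]` → a = [56, 27, 46, 45]
`b.append(975)` → b = [3, 6, 2, 975]
`print(a)` → prints [56, 27, 46, 45]
`print(b)` → prints [3, 6, 2, 975]

Answer:
[56, 27, 46, 45]
[3, 6, 2, 975]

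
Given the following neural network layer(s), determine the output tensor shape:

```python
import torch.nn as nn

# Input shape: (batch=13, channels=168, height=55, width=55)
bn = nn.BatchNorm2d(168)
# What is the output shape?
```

Input: (13, 168, 55, 55) -> Output: (13, 168, 55, 55)

Answer: (13, 168, 55, 55)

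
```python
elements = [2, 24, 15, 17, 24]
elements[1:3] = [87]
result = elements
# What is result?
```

Trace:
`elements = [2, 24, 15, 17, 24]` → elements = [2, 24, 15, 17, 24]
`elements[1:3] = [87]` → elements = [2, 87, 17, 24]
`result = elements` → result = [2, 87, 17, 24]
So result = [2, 87, 17, 24]

Answer: [2, 87, 17, 24]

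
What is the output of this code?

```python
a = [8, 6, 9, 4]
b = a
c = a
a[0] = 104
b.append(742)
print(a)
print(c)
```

Key concept: multiple aliases.
Step by step:
`a = [8, 6, 9, 4]` → a = [8, 6, 9, 4]
`b = a` → b = [8, 6, 9, 4] (same object as a)
`c = a` → c = [8, 6, 9, 4] (same object as a, b)
`a[0] = 104` → a = [104, 6, 9, 4] (same object as b, c); b = [104, 6, 9, 4] (same object as a, c); c = [104, 6, 9, 4] (same object as a, b)
`b.append(742)` → a = [104, 6, 9, 4, 742] (same object as b, c); b = [104, 6, 9, 4, 742] (same object as a, c); c = [104, 6, 9, 4, 742] (same object as a, b)
`print(a)` → prints [104, 6, 9, 4, 742]
`print(c)` → prints [104, 6, 9, 4, 742]

Answer:
[104, 6, 9, 4, 742]
[104, 6, 9, 4, 742]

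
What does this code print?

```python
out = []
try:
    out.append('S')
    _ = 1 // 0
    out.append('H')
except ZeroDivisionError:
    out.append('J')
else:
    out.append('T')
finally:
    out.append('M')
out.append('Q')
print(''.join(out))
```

Execution trace: 'S' (try body) → 'J' (except ZeroDivisionError) → 'M' (finally) → 'Q' (after the try/except). Output: SJMQ

Answer: SJMQ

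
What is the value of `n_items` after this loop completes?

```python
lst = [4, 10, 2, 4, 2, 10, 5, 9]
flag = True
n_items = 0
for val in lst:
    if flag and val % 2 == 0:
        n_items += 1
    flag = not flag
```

Count even values at even positions
`n_items` takes the values: 0 → 1 → 2 → 3

Answer: 3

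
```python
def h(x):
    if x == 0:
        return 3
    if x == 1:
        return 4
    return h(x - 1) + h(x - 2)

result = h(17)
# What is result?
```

Build up from base cases: h(0)=3, h(1)=4, h(2)=7, h(3)=11, h(4)=18, h(5)=29, h(6)=47, ..., h(17)=9349

Answer: 9349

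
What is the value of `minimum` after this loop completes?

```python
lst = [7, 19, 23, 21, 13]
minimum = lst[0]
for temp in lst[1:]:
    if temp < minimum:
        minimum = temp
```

Minimum of [7, 19, 23, 21, 13]
`minimum` takes the values: 7

Answer: 7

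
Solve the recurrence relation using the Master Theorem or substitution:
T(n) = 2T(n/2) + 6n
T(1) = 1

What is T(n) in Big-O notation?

By Master Theorem: a=2, b=2, f(n)=6n. Since log_2(2) = 1 and f(n) = Θ(n^1), Case 2 applies. T(n) = O(n log n).

Answer: O(n log n)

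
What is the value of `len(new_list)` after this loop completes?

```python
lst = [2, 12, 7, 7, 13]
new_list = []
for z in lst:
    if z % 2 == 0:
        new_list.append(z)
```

Count even numbers in [2, 12, 7, 7, 13]
`new_list` takes the values: [] → [2] → [2, 12]
So `len(new_list)` = 2

Answer: 2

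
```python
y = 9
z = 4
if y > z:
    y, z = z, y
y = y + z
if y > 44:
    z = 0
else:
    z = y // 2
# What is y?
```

Trace:
`y = 9` → y = 9
`z = 4` → z = 4
`if y > z: ...` → y > z is True → y = 4; z = 9
`y = y + z` → y = 13
`if y > 44: ...` → y > 44 is False, take else branch → z = 6
So y = 13

Answer: 13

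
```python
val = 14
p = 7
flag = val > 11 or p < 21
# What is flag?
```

Trace:
`val = 14` → val = 14
`p = 7` → p = 7
`flag = val > 11 or p < 21` → flag = True
So flag = True

Answer: True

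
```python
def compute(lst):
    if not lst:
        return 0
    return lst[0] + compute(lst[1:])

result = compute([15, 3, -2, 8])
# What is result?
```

15 + 3 + (-2) + 8 + 0 = 24

Answer: 24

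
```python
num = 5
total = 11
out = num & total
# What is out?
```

Trace:
`num = 5` → num = 5
`total = 11` → total = 11
`out = num & total` → out = 1
So out = 1

Answer: 1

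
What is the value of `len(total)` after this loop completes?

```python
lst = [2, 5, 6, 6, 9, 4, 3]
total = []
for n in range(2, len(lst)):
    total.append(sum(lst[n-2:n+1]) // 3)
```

Number of 3-element averages
`total` takes the values: [] → [4] → [4, 5] → [4, 5, 7] → [4, 5, 7, 6] → [4, 5, 7, 6, 5]
So `len(total)` = 5

Answer: 5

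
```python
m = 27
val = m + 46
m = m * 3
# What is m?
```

Trace:
`m = 27` → m = 27
`val = m + 46` → val = 73
`m = m * 3` → m = 81
So m = 81

Answer: 81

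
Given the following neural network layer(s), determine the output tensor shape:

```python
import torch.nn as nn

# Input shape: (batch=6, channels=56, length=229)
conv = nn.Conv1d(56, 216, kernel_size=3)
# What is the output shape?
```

Input: (6, 56, 229) -> Output: (6, 216, 227)

Answer: (6, 216, 227)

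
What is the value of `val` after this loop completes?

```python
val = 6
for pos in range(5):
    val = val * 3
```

Multiply by 3, 5 times: 6 * 3^5 = 1458
`val` takes the values: 6 → 18 → 54 → 162 → 486 → 1458

Answer: 1458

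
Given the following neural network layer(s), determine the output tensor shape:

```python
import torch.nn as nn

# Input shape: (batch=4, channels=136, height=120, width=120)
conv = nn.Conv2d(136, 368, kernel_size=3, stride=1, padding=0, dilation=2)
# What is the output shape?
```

Input: (4, 136, 120, 120) -> Output: (4, 368, 116, 116)

Answer: (4, 368, 116, 116)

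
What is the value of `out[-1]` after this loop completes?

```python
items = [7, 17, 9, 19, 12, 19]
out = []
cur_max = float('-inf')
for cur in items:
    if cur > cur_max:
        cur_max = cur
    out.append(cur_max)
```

Running max ends at 19
`out` takes the values: [] → [7] → [7, 17] → [7, 17, 17] → [7, 17, 17, 19] → [7, 17, 17, 19, 19] → [7, 17, 17, 19, 19, 19]
So `out[-1]` = 19

Answer: 19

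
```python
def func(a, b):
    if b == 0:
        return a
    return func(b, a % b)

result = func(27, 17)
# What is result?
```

func(27, 17) -> func(17, 10) -> func(10, 7) -> func(7, 3) -> func(3, 1) -> func(1, 0) -> 1

Answer: 1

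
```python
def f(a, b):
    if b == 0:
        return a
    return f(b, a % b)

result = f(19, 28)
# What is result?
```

f(19, 28) -> f(28, 19) -> f(19, 9) -> f(9, 1) -> f(1, 0) -> 1

Answer: 1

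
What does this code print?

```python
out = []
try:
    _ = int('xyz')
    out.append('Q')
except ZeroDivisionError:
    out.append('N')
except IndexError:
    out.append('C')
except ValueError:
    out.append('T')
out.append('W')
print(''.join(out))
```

Execution trace: 'T' (except ValueError) → 'W' (after the try/except). Output: TW

Answer: TW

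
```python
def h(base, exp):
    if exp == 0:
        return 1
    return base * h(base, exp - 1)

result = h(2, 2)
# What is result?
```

h(2, 2) = 2 * 2 = 4

Answer: 4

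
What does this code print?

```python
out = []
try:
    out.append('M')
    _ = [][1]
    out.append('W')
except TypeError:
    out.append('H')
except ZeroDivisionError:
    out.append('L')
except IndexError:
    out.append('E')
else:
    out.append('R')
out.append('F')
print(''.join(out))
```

Execution trace: 'M' (try body) → 'E' (except IndexError) → 'F' (after the try/except). Output: MEF

Answer: MEF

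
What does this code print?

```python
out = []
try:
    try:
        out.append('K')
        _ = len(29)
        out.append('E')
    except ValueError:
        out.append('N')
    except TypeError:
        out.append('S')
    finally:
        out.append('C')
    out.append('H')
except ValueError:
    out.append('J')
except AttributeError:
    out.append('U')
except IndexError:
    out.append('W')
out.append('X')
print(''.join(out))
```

Execution trace: 'K' (inner try body) → 'S' (inner except TypeError) → 'C' (inner finally) → 'H' (try body, no exception) → 'X' (after the try/except). Output: KSCHX

Answer: KSCHX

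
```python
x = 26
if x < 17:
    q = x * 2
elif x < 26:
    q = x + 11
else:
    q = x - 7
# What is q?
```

Trace:
`x = 26` → x = 26
`if x < 17: ...` → x < 17 is False, x < 26 is False, take else branch → q = 19
So q = 19

Answer: 19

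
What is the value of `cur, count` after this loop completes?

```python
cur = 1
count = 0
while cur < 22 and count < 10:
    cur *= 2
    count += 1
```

Double until >= 22 or 10 iterations
`cur, count` takes the values: (1, 0) → (2, 0) → (2, 1) → (4, 1) → (4, 2) → (8, 2) → (8, 3) → (16, 3) → (16, 4) → (32, 4) → (32, 5)

Answer: 32, 5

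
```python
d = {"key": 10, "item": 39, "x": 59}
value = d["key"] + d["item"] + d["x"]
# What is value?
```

Trace:
`d = {"key": 10, "item": 39, "x": 59}` → d = {'key': 10, 'item': 39, 'x': 59}
`value = d["key"] + d["item"] + d["x"]` → value = 108
So value = 108

Answer: 108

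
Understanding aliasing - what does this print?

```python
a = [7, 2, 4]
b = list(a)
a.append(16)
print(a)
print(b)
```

Key concept: list() constructor creates copy.
Step by step:
`a = [7, 2, 4]` → a = [7, 2, 4]
`b = list(a)` → b = [7, 2, 4]
`a.append(16)` → a = [7, 2, 4, 16]
`print(a)` → prints [7, 2, 4, 16]
`print(b)` → prints [7, 2, 4]

Answer:
[7, 2, 4, 16]
[7, 2, 4]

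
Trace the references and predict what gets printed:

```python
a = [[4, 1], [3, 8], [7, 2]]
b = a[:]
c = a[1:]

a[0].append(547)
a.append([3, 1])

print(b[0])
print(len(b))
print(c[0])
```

Key concept: slice with nested mutation.
Step by step:
`a = [[4, 1], [3, 8], [7, 2]]` → a = [[4, 1], [3, 8], [7, 2]]
`b = a[:]` → b = [[4, 1], [3, 8], [7, 2]]
`c = a[1:]` → c = [[3, 8], [7, 2]]
`a[0].append(547)` → a = [[4, 1, 547], [3, 8], [7, 2]]; b = [[4, 1, 547], [3, 8], [7, 2]]
`a.append([3, 1])` → a = [[4, 1, 547], [3, 8], [7, 2], [3, 1]]
`print(b[0])` → prints [4, 1, 547]
`print(len(b))` → prints 3
`print(c[0])` → prints [3, 8]

Answer:
[4, 1, 547]
3
[3, 8]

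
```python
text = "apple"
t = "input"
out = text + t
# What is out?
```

Trace:
`text = "apple"` → text = 'apple'
`t = "input"` → t = 'input'
`out = text + t` → out = 'appleinput'
So out = 'appleinput'

Answer: 'appleinput'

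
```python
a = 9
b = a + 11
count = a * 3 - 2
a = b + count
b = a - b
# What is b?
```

Trace:
`a = 9` → a = 9
`b = a + 11` → b = 20
`count = a * 3 - 2` → count = 25
`a = b + count` → a = 45
`b = a - b` → b = 25
So b = 25

Answer: 25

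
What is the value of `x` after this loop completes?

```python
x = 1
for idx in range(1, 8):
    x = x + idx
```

Start at 1, add 1 through 7
`x` takes the values: 1 → 2 → 4 → 7 → 11 → 16 → 22 → 29

Answer: 29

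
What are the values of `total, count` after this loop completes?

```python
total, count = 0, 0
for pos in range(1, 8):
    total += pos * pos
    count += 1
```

Sum of squares and count
`total, count` takes the values: (0, 0) → (1, 0) → (1, 1) → (5, 1) → (5, 2) → (14, 2) → (14, 3) → (30, 3) → (30, 4) → (55, 4) → (55, 5) → (91, 5) → (91, 6) → (140, 6) → (140, 7)

Answer: 140, 7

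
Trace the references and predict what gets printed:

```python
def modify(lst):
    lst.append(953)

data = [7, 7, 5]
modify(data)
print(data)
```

Key concept: function modifies passed list.
Step by step:
`data = [7, 7, 5]` → data = [7, 7, 5]
`modify(data)` → data = [7, 7, 5, 953]
`print(data)` → prints [7, 7, 5, 953]

Answer: [7, 7, 5, 953]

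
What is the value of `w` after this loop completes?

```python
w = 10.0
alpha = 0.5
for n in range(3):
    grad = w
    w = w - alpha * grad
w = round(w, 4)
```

Gradient descent: w = 10.0 * (1 - 0.5)^3
`w` takes the values: 10.0 → 5.0 → 2.5 → 1.25

Answer: 1.25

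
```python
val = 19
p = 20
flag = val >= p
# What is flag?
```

Trace:
`val = 19` → val = 19
`p = 20` → p = 20
`flag = val >= p` → flag = False
So flag = False

Answer: False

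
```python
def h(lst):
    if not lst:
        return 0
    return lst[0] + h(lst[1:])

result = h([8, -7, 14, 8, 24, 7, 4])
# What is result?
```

8 + (-7) + 14 + 8 + 24 + 7 + 4 + 0 = 58

Answer: 58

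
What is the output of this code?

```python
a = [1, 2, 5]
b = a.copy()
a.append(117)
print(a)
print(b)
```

Key concept: list.copy() creates independent copy.
Step by step:
`a = [1, 2, 5]` → a = [1, 2, 5]
`b = a.copy()` → b = [1, 2, 5]
`a.append(117)` → a = [1, 2, 5, 117]
`print(a)` → prints [1, 2, 5, 117]
`print(b)` → prints [1, 2, 5]

Answer:
[1, 2, 5, 117]
[1, 2, 5]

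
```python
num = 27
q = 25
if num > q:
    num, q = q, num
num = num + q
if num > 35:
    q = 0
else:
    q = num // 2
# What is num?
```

Trace:
`num = 27` → num = 27
`q = 25` → q = 25
`if num > q: ...` → num > q is True → num = 25; q = 27
`num = num + q` → num = 52
`if num > 35: ...` → num > 35 is True → q = 0
So num = 52

Answer: 52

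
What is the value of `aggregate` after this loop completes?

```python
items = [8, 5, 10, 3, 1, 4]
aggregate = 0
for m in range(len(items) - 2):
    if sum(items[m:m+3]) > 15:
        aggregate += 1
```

Count windows with sum > 15
`aggregate` takes the values: 0 → 1 → 2

Answer: 2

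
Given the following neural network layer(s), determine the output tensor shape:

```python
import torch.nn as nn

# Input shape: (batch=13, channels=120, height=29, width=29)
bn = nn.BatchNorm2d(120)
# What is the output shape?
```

Input: (13, 120, 29, 29) -> Output: (13, 120, 29, 29)

Answer: (13, 120, 29, 29)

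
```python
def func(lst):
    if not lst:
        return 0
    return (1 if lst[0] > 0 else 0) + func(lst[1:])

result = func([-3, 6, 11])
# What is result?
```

Count of positive elements in [-3, 6, 11] = 2

Answer: 2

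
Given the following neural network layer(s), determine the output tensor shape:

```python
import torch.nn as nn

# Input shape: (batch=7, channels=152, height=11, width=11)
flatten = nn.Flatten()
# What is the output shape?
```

Input: (7, 152, 11, 11) -> Output: (7, 18392)

Answer: (7, 18392)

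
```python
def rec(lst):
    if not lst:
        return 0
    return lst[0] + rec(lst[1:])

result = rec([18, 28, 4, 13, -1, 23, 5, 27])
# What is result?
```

18 + 28 + 4 + 13 + (-1) + 23 + 5 + 27 + 0 = 117

Answer: 117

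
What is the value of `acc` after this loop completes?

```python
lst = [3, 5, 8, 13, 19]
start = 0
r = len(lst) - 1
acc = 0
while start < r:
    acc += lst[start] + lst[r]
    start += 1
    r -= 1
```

Sum of pairs from ends
`acc` takes the values: 0 → 22 → 40

Answer: 40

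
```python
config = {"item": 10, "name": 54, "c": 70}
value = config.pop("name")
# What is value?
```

Trace:
`config = {"item": 10, "name": 54, "c": 70}` → config = {'item': 10, 'name': 54, 'c': 70}
`value = config.pop("name")` → config = {'item': 10, 'c': 70}; value = 54
So value = 54

Answer: 54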